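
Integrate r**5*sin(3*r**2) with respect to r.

-r**4*cos(3*r**2)/6 + r**2*sin(3*r**2)/9 + cos(3*r**2)/27 + C

Let u = r², du = 2r dr; rewrite as (1/2)∫ u^2·sin(3u) du.
Now integrate by parts 2 times.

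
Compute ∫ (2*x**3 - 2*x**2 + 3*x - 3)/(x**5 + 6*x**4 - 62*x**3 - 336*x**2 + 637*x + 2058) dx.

101*log(x - 7)/1176 - 21*log(x - 3)/1000 - 11*log(x + 2)/375 - 871*log(x + 7)/24500 - 202/(175*x + 1225) + C

Factor the denominator: (x - 7)*(x - 3)*(x + 2)*(x + 7)**2.
Partial-fraction decomposition: -871/(24500*(x + 7)) + 202/(175*(x + 7)**2) - 11/(375*(x + 2)) - 21/(1000*(x - 3)) + 101/(1176*(x - 7)).
Integrate each term; A/(x−a) gives A·log|x−a|; A/(x−a)² gives −A/(x−a).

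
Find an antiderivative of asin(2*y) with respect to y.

Use integration by parts with u = arcsin(2*y), dv = dy.
Then du = 2/sqrt(-4*y**2 + 1) dy.

y*asin(2*y) + sqrt(-4*y**2 + 1)/2 + C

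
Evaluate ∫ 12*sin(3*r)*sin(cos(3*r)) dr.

4*cos(cos(3*r)) + C

Let u = cos(3*r), so du = (-3*sin(3*r)) dr.
Rewriting, the integral becomes -4·∫ sin(u) du = -4·-cos(u).
Substituting back, u = cos(3*r).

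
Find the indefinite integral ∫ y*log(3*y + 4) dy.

Use integration by parts with u = log(3*y + 4), dv = y dy.
Then du = 3/(3*y + 4) dy and v = y**2/2.

y**2*log(3*y + 4)/2 - y**2/4 + 2*y/3 - 8*log(3*y + 4)/9 + C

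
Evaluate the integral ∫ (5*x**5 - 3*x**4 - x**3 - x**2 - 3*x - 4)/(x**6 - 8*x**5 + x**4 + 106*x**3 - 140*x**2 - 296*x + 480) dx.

Factor the denominator: (x - 5)*(x - 4)*(x - 2)**2*(x + 2)*(x + 3).
Partial-fraction decomposition: 41/(40*(x + 3)) - 101/(336*(x + 2)) + 213/(80*(x - 2)) + 3/(4*(x - 2)**2) - 76/(3*(x - 4)) + 1509/(56*(x - 5)).
Integrate each term; A/(x−a) gives A·log|x−a|; A/(x−a)² gives −A/(x−a).

1509*log(x - 5)/56 - 76*log(x - 4)/3 + 213*log(x - 2)/80 - 101*log(x + 2)/336 + 41*log(x + 3)/40 - 3/(4*x - 8) + C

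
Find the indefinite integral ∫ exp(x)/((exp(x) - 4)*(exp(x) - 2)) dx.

log(exp(x) - 4)/2 - log(exp(x) - 2)/2 + C

Let u = e^x, du = e^x dx.
The integral becomes ∫ du/((u-2)(u-4)); decompose into partial fractions.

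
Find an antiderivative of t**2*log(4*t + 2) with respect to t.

t**3*log(4*t + 2)/3 - t**3/9 + t**2/12 - t/12 + log(2*t + 1)/24 + C

Use integration by parts with u = log(4*t + 2), dv = t**2 dt.
Then du = 4/(4*t + 2) dt and v = t**3/3.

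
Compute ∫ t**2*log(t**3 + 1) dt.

t**3*log(t**3 + 1)/3 - t**3/3 + log(t**3 + 1)/3 + C

Let u = t**3 + 1, so du = (3*t**2) dt.
The integral becomes (1/3)·∫ log(u) du; integrate by parts with u′=log(u), dv′=du.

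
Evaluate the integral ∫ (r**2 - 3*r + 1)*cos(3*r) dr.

r**2*sin(3*r)/3 - r*sin(3*r) + 2*r*cos(3*r)/9 + 7*sin(3*r)/27 - cos(3*r)/3 + C

Use integration by parts with u = r**2 - 3*r + 1, dv = cos(3*r) dr, so v = sin(3*r)/3.
Apply parts 2 times (tabular method): alternate signs, differentiate u down to 0, integrate dv up.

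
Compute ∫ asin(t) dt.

Use integration by parts with u = arcsin(t), dv = dt.
Then du = 1/sqrt(-t**2 + 1) dt.

t*asin(t) + sqrt(-t**2 + 1) + C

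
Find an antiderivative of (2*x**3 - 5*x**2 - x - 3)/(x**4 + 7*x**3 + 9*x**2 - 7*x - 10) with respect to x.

Factor the denominator: (x - 1)*(x + 1)*(x + 2)*(x + 5).
Partial-fraction decomposition: 373/(72*(x + 5)) - 37/(9*(x + 2)) + 9/(8*(x + 1)) - 7/(36*(x - 1)).
Integrate each term: A/(x−a) contributes A·log|x−a|.

-7*log(x - 1)/36 + 9*log(x + 1)/8 - 37*log(x + 2)/9 + 373*log(x + 5)/72 + C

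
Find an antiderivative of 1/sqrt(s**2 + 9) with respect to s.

Substitute s = 3·tan(θ), so ds = 3·sec(θ)^2 dθ and the radical becomes sqrt(s**2 + 9) = 3·sec(θ) by the Pythagorean identity.
Integrate the resulting trig expression in θ, then back-substitute tan(θ) = s/3, sec(θ) = sqrt(s**2 + 9)/3 (absorbing any constant into C).

log(s + sqrt(s**2 + 9)) + C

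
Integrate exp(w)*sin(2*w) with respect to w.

Let I denote the integral. Integrate by parts with u = sin(2*w), dv = exp(w) dw, so v = exp(w): I = exp(w)*sin(2*w) − 2·∫ exp(w)*cos(2*w) dw.
Apply parts again with u = cos(2*w), dv = exp(w) dw: ∫ exp(w)*cos(2*w) dw = exp(w)*cos(2*w) + 2·I. Substituting back brings back I: I = exp(w)*sin(2*w) - 2*exp(w)*cos(2*w) − 4·I.
Solving for I: (1 + 4)·I equals the remaining terms, so I = (1/5)·(exp(w)*sin(2*w) - 2*exp(w)*cos(2*w)).

exp(w)*sin(2*w)/5 - 2*exp(w)*cos(2*w)/5 + C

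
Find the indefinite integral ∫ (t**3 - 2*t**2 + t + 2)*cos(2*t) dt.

Use integration by parts with u = t**3 - 2*t**2 + t + 2, dv = cos(2*t) dt, so v = sin(2*t)/2.
Apply parts 3 times (tabular method): alternate signs, differentiate u down to 0, integrate dv up.

t**3*sin(2*t)/2 - t**2*sin(2*t) + 3*t**2*cos(2*t)/4 - t*sin(2*t)/4 - t*cos(2*t) + 3*sin(2*t)/2 - cos(2*t)/8 + C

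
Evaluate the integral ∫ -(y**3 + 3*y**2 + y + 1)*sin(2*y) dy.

y**3*cos(2*y)/2 - 3*y**2*sin(2*y)/4 + 3*y**2*cos(2*y)/2 - 3*y*sin(2*y)/2 - y*cos(2*y)/4 + sin(2*y)/8 - cos(2*y)/4 + C

Use integration by parts with u = y**3 + 3*y**2 + y + 1, dv = -sin(2*y) dy, so v = cos(2*y)/2.
Apply parts 3 times (tabular method): alternate signs, differentiate u down to 0, integrate dv up.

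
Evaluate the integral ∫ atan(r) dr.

Use integration by parts with u = arctan(r), dv = dr.
Then du = 1/(r**2 + 1) dr.

r*atan(r) - log(r**2 + 1)/2 + C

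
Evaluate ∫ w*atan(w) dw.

Use integration by parts with u = arctan(w), dv = w dw.
Then du = 1/(w**2 + 1) dw.

w**2*atan(w)/2 - w/2 + atan(w)/2 + C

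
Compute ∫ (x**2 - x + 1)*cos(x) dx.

Use integration by parts with u = x**2 - x + 1, dv = cos(x) dx, so v = sin(x).
Apply parts 2 times (tabular method): alternate signs, differentiate u down to 0, integrate dv up.

x**2*sin(x) - x*sin(x) + 2*x*cos(x) - sin(x) - cos(x) + C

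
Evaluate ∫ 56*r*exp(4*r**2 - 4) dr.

7*exp(4*r**2 - 4) + C

Let u = 4*r**2 - 4, so du = (8*r) dr.
Rewriting, the integral becomes 7·∫ e^u du = 7·e^u.
Substituting back, u = 4*r**2 - 4.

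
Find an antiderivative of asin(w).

w*asin(w) + sqrt(-w**2 + 1) + C

Use integration by parts with u = arcsin(w), dv = dw.
Then du = 1/sqrt(-w**2 + 1) dw.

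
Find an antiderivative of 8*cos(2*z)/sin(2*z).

Let u = sin(2*z), so du = (2*cos(2*z)) dz.
Rewriting, the integral becomes 4·∫ 1/u du = 4·log(u).
Substituting back, u = sin(2*z).

4*log(sin(2*z)) + C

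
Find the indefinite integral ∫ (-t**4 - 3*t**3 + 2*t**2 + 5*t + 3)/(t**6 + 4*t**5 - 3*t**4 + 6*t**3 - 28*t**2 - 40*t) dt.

-3*log(t)/40 - 19*log(t - 2)/336 + log(t + 1)/30 + 111*log(t + 5)/2030 + 101*log(t**2 + 4)/4640 - 673*atan(t/2)/2320 + C

Factor the denominator: t*(t - 2)*(t + 1)*(t + 5)*(t**2 + 4).
Partial-fraction decomposition: (101*t - 1346)/(2320*(t**2 + 4)) + 111/(2030*(t + 5)) + 1/(30*(t + 1)) - 19/(336*(t - 2)) - 3/(40*t).
Integrate each term; A/(t−a) gives A·log|t−a|; the (Bt+D)/(t²+p²) term gives a log and an atan.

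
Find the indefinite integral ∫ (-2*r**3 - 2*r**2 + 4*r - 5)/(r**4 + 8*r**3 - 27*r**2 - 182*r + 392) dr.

Factor the denominator: (r - 4)*(r - 2)*(r + 7)**2.
Partial-fraction decomposition: -4946/(3267*(r + 7)) + 185/(33*(r + 7)**2) + 7/(54*(r - 2)) - 149/(242*(r - 4)).
Integrate each term; A/(r−a) gives A·log|r−a|; A/(r−a)² gives −A/(r−a).

-149*log(r - 4)/242 + 7*log(r - 2)/54 - 4946*log(r + 7)/3267 - 185/(33*r + 231) + C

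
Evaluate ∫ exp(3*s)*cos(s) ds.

exp(3*s)*sin(s)/10 + 3*exp(3*s)*cos(s)/10 + C

Let I denote the integral. Integrate by parts with u = cos(s), dv = exp(3*s) ds, so v = exp(3*s)/3: I = exp(3*s)*cos(s)/3 + (1/3)·∫ exp(3*s)*sin(s) ds.
Apply parts again with u = sin(s), dv = exp(3*s) ds: ∫ exp(3*s)*sin(s) ds = exp(3*s)*sin(s)/3 − (1/3)·I. Substituting back brings back I: I = exp(3*s)*sin(s)/9 + exp(3*s)*cos(s)/3 − (1/9)·I.
Solving for I: (1 + 1/9)·I equals the remaining terms, so I = (9/10)·(exp(3*s)*sin(s)/9 + exp(3*s)*cos(s)/3).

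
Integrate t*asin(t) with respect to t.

t**2*asin(t)/2 + t*sqrt(-t**2 + 1)/4 - asin(t)/4 + C

Use integration by parts with u = arcsin(t), dv = t dt.
Then du = 1/sqrt(-t**2 + 1) dt.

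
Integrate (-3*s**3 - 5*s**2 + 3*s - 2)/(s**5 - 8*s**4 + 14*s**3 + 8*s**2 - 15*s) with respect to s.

2*log(s)/15 - 487*log(s - 5)/240 + 119*log(s - 3)/48 - 7*log(s - 1)/16 - 7*log(s + 1)/48 + C

Factor the denominator: s*(s - 5)*(s - 3)*(s - 1)*(s + 1).
Partial-fraction decomposition: -7/(48*(s + 1)) - 7/(16*(s - 1)) + 119/(48*(s - 3)) - 487/(240*(s - 5)) + 2/(15*s).
Integrate each term: A/(s−a) contributes A·log|s−a|.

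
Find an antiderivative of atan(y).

y*atan(y) - log(y**2 + 1)/2 + C

Use integration by parts with u = arctan(y), dv = dy.
Then du = 1/(y**2 + 1) dy.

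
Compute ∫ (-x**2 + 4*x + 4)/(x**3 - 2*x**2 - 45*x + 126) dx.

Factor the denominator: (x - 6)*(x - 3)*(x + 7).
Partial-fraction decomposition: -73/(130*(x + 7)) - 7/(30*(x - 3)) - 8/(39*(x - 6)).
Integrate each term: A/(x−a) contributes A·log|x−a|.

-8*log(x - 6)/39 - 7*log(x - 3)/30 - 73*log(x + 7)/130 + C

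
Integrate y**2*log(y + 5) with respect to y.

y**3*log(y + 5)/3 - y**3/9 + 5*y**2/6 - 25*y/3 + 125*log(y + 5)/3 + C

Use integration by parts with u = log(y + 5), dv = y**2 dy.
Then du = 1/(y + 5) dy and v = y**3/3.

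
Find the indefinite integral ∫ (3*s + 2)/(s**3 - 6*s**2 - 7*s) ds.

-2*log(s)/7 + 23*log(s - 7)/56 - log(s + 1)/8 + C

Factor the denominator: s*(s - 7)*(s + 1).
Partial-fraction decomposition: -1/(8*(s + 1)) + 23/(56*(s - 7)) - 2/(7*s).
Integrate each term: A/(s−a) contributes A·log|s−a|.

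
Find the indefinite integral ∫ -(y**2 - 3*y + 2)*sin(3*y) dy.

y**2*cos(3*y)/3 - 2*y*sin(3*y)/9 - y*cos(3*y) + sin(3*y)/3 + 16*cos(3*y)/27 + C

Use integration by parts with u = y**2 - 3*y + 2, dv = -sin(3*y) dy, so v = cos(3*y)/3.
Apply parts 2 times (tabular method): alternate signs, differentiate u down to 0, integrate dv up.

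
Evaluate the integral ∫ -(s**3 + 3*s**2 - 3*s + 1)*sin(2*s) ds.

s**3*cos(2*s)/2 - 3*s**2*sin(2*s)/4 + 3*s**2*cos(2*s)/2 - 3*s*sin(2*s)/2 - 9*s*cos(2*s)/4 + 9*sin(2*s)/8 - cos(2*s)/4 + C

Use integration by parts with u = s**3 + 3*s**2 - 3*s + 1, dv = -sin(2*s) ds, so v = cos(2*s)/2.
Apply parts 3 times (tabular method): alternate signs, differentiate u down to 0, integrate dv up.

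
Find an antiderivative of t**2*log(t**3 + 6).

Let u = t**3 + 6, so du = (3*t**2) dt.
The integral becomes (1/3)·∫ log(u) du; integrate by parts with u′=log(u), dv′=du.

t**3*log(t**3 + 6)/3 - t**3/3 + 2*log(t**3 + 6) + C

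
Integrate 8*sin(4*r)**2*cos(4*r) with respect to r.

Let u = sin(4*r), so du = (4*cos(4*r)) dr.
Rewriting, the integral becomes 2·∫ u^2 du = 2·u^3/3.
Substituting back, u = sin(4*r).

2*sin(4*r)**3/3 + C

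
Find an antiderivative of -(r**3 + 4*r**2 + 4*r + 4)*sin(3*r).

Use integration by parts with u = r**3 + 4*r**2 + 4*r + 4, dv = -sin(3*r) dr, so v = cos(3*r)/3.
Apply parts 3 times (tabular method): alternate signs, differentiate u down to 0, integrate dv up.

r**3*cos(3*r)/3 - r**2*sin(3*r)/3 + 4*r**2*cos(3*r)/3 - 8*r*sin(3*r)/9 + 10*r*cos(3*r)/9 - 10*sin(3*r)/27 + 28*cos(3*r)/27 + C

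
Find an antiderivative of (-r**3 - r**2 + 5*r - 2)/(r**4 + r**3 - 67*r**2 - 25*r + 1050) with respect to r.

Factor the denominator: (r - 6)*(r - 5)*(r + 5)*(r + 7).
Partial-fraction decomposition: -257/(312*(r + 7)) + 73/(220*(r + 5)) + 127/(120*(r - 5)) - 224/(143*(r - 6)).
Integrate each term: A/(r−a) contributes A·log|r−a|.

-224*log(r - 6)/143 + 127*log(r - 5)/120 + 73*log(r + 5)/220 - 257*log(r + 7)/312 + C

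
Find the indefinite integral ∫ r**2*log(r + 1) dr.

r**3*log(r + 1)/3 - r**3/9 + r**2/6 - r/3 + log(r + 1)/3 + C

Use integration by parts with u = log(r + 1), dv = r**2 dr.
Then du = 1/(r + 1) dr and v = r**3/3.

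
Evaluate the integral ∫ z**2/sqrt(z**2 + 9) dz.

Substitute z = 3·tan(θ), so dz = 3·sec(θ)^2 dθ and the radical becomes sqrt(z**2 + 9) = 3·sec(θ) by the Pythagorean identity.
Integrate the resulting trig expression in θ, then back-substitute tan(θ) = z/3, sec(θ) = sqrt(z**2 + 9)/3 (absorbing any constant into C).

z*sqrt(z**2 + 9)/2 - 9*log(z + sqrt(z**2 + 9))/2 + C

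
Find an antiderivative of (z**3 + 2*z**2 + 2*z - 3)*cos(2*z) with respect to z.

Use integration by parts with u = z**3 + 2*z**2 + 2*z - 3, dv = cos(2*z) dz, so v = sin(2*z)/2.
Apply parts 3 times (tabular method): alternate signs, differentiate u down to 0, integrate dv up.

z**3*sin(2*z)/2 + z**2*sin(2*z) + 3*z**2*cos(2*z)/4 + z*sin(2*z)/4 + z*cos(2*z) - 2*sin(2*z) + cos(2*z)/8 + C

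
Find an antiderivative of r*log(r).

r**2*log(r)/2 - r**2/4 + C

Use integration by parts with u = log(r), dv = r dr.
Then du = 1/r dr and v = r**2/2.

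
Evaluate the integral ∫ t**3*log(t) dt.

t**4*log(t)/4 - t**4/16 + C

Use integration by parts with u = log(t), dv = t**3 dt.
Then du = 1/t dt and v = t**4/4.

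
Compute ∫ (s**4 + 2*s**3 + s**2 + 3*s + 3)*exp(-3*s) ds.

Use integration by parts with u = s**4 + 2*s**3 + s**2 + 3*s + 3, dv = exp(-3*s) ds, so v = -exp(-3*s)/3.
Apply parts 4 times (tabular method): alternate signs, differentiate u down to 0, integrate dv up.

(-27*s**4 - 90*s**3 - 117*s**2 - 159*s - 134)*exp(-3*s)/81 + C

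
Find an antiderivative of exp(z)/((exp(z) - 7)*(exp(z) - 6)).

Let u = e^z, du = e^z dz.
The integral becomes ∫ du/((u-7)(u-6)); decompose into partial fractions.

log(exp(z) - 7) - log(exp(z) - 6) + C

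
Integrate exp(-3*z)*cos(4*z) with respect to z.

4*exp(-3*z)*sin(4*z)/25 - 3*exp(-3*z)*cos(4*z)/25 + C

Let I denote the integral. Integrate by parts with u = cos(4*z), dv = exp(-3*z) dz, so v = -exp(-3*z)/3: I = -exp(-3*z)*cos(4*z)/3 − (4/3)·∫ exp(-3*z)*sin(4*z) dz.
Apply parts again with u = sin(4*z), dv = exp(-3*z) dz: ∫ exp(-3*z)*sin(4*z) dz = -exp(-3*z)*sin(4*z)/3 + (4/3)·I. Substituting back brings back I: I = 4*exp(-3*z)*sin(4*z)/9 - exp(-3*z)*cos(4*z)/3 − (16/9)·I.
Solving for I: (1 + 16/9)·I equals the remaining terms, so I = (9/25)·(4*exp(-3*z)*sin(4*z)/9 - exp(-3*z)*cos(4*z)/3).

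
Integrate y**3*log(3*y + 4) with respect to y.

Use integration by parts with u = log(3*y + 4), dv = y**3 dy.
Then du = 3/(3*y + 4) dy and v = y**4/4.

y**4*log(3*y + 4)/4 - y**4/16 + y**3/9 - 2*y**2/9 + 16*y/27 - 64*log(3*y + 4)/81 + C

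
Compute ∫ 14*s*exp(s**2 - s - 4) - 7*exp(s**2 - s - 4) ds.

7*exp(s**2 - s - 4) + C

Let u = s**2 - s - 4, so du = (2*s - 1) ds.
Rewriting, the integral becomes 7·∫ e^u du = 7·e^u.
Substituting back, u = s**2 - s - 4.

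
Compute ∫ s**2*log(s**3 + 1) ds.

Let u = s**3 + 1, so du = (3*s**2) ds.
The integral becomes (1/3)·∫ log(u) du; integrate by parts with u′=log(u), dv′=du.

s**3*log(s**3 + 1)/3 - s**3/3 + log(s**3 + 1)/3 + C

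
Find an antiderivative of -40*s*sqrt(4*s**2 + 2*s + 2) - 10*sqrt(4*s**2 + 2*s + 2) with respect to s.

Let u = 4*s**2 + 2*s + 2, so du = (8*s + 2) ds.
Rewriting, the integral becomes -5·∫ √u du = -5·(2/3)u^(3/2).
Substituting back, u = 4*s**2 + 2*s + 2.

-10*(4*s**2 + 2*s + 2)**(3/2)/3 + C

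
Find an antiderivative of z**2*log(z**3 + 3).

z**3*log(z**3 + 3)/3 - z**3/3 + log(z**3 + 3) + C

Let u = z**3 + 3, so du = (3*z**2) dz.
The integral becomes (1/3)·∫ log(u) du; integrate by parts with u′=log(u), dv′=du.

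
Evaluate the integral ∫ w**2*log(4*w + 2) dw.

w**3*log(4*w + 2)/3 - w**3/9 + w**2/12 - w/12 + log(2*w + 1)/24 + C

Use integration by parts with u = log(4*w + 2), dv = w**2 dw.
Then du = 4/(4*w + 2) dw and v = w**3/3.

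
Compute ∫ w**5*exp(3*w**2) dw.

Let u = w², du = 2w dw; rewrite as (1/2)∫ u^2·exp(3u) du.
Now integrate by parts 2 times.

(9*w**4 - 6*w**2 + 2)*exp(3*w**2)/54 + C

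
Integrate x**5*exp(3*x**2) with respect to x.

Let u = x², du = 2x dx; rewrite as (1/2)∫ u^2·exp(3u) du.
Now integrate by parts 2 times.

(9*x**4 - 6*x**2 + 2)*exp(3*x**2)/54 + C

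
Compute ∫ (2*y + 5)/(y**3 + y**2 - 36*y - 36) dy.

17*log(y - 6)/84 - 3*log(y + 1)/35 - 7*log(y + 6)/60 + C

Factor the denominator: (y - 6)*(y + 1)*(y + 6).
Partial-fraction decomposition: -7/(60*(y + 6)) - 3/(35*(y + 1)) + 17/(84*(y - 6)).
Integrate each term: A/(y−a) contributes A·log|y−a|.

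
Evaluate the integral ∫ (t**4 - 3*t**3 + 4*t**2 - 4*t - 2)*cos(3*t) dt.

Use integration by parts with u = t**4 - 3*t**3 + 4*t**2 - 4*t - 2, dv = cos(3*t) dt, so v = sin(3*t)/3.
Apply parts 4 times (tabular method): alternate signs, differentiate u down to 0, integrate dv up.

t**4*sin(3*t)/3 - t**3*sin(3*t) + 4*t**3*cos(3*t)/9 + 8*t**2*sin(3*t)/9 - t**2*cos(3*t) - 2*t*sin(3*t)/3 + 16*t*cos(3*t)/27 - 70*sin(3*t)/81 - 2*cos(3*t)/9 + C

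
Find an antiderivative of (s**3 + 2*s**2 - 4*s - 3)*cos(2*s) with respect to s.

Use integration by parts with u = s**3 + 2*s**2 - 4*s - 3, dv = cos(2*s) ds, so v = sin(2*s)/2.
Apply parts 3 times (tabular method): alternate signs, differentiate u down to 0, integrate dv up.

s**3*sin(2*s)/2 + s**2*sin(2*s) + 3*s**2*cos(2*s)/4 - 11*s*sin(2*s)/4 + s*cos(2*s) - 2*sin(2*s) - 11*cos(2*s)/8 + C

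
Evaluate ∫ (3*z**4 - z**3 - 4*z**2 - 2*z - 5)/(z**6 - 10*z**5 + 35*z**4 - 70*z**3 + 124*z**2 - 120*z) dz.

Factor the denominator: z*(z - 5)*(z - 3)*(z - 2)*(z**2 + 4).
Partial-fraction decomposition: -(31*z + 242)/(464*(z**2 + 4)) + 5/(16*(z - 2)) - 13/(6*(z - 3)) + 109/(58*(z - 5)) + 1/(24*z).
Integrate each term; A/(z−a) gives A·log|z−a|; the (Bz+D)/(z²+p²) term gives a log and an atan.

log(z)/24 + 109*log(z - 5)/58 - 13*log(z - 3)/6 + 5*log(z - 2)/16 - 31*log(z**2 + 4)/928 - 121*atan(z/2)/464 + C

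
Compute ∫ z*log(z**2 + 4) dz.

Let u = z**2 + 4, so du = (2*z) dz.
The integral becomes (1/2)·∫ log(u) du; integrate by parts with u′=log(u), dv′=du.

z**2*log(z**2 + 4)/2 - z**2/2 + 2*log(z**2 + 4) + C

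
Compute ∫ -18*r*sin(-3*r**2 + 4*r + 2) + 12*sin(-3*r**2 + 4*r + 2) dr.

Let u = 3*r**2 - 4*r - 2, so du = (6*r - 4) dr.
Rewriting, the integral becomes 3·∫ sin(u) du = 3·-cos(u).
Substituting back, u = 3*r**2 - 4*r - 2.

-3*cos(-3*r**2 + 4*r + 2) + C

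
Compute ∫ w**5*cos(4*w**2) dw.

Let u = w², du = 2w dw; rewrite as (1/2)∫ u^2·cos(4u) du.
Now integrate by parts 2 times.

w**4*sin(4*w**2)/8 + w**2*cos(4*w**2)/16 - sin(4*w**2)/64 + C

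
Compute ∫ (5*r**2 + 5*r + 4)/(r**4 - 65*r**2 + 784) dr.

Factor the denominator: (r - 7)*(r - 4)*(r + 4)*(r + 7).
Partial-fraction decomposition: -107/(231*(r + 7)) + 8/(33*(r + 4)) - 13/(33*(r - 4)) + 142/(231*(r - 7)).
Integrate each term: A/(r−a) contributes A·log|r−a|.

142*log(r - 7)/231 - 13*log(r - 4)/33 + 8*log(r + 4)/33 - 107*log(r + 7)/231 + C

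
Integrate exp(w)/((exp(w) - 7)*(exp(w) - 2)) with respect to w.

Let u = e^w, du = e^w dw.
The integral becomes ∫ du/((u-2)(u-7)); decompose into partial fractions.

log(exp(w) - 7)/5 - log(exp(w) - 2)/5 + C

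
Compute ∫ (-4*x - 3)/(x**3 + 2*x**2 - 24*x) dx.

Factor the denominator: x*(x - 4)*(x + 6).
Partial-fraction decomposition: 7/(20*(x + 6)) - 19/(40*(x - 4)) + 1/(8*x).
Integrate each term: A/(x−a) contributes A·log|x−a|.

log(x)/8 - 19*log(x - 4)/40 + 7*log(x + 6)/20 + C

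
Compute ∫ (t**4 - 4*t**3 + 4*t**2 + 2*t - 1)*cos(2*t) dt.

Use integration by parts with u = t**4 - 4*t**3 + 4*t**2 + 2*t - 1, dv = cos(2*t) dt, so v = sin(2*t)/2.
Apply parts 4 times (tabular method): alternate signs, differentiate u down to 0, integrate dv up.

t**4*sin(2*t)/2 - 2*t**3*sin(2*t) + t**3*cos(2*t) + t**2*sin(2*t)/2 - 3*t**2*cos(2*t) + 4*t*sin(2*t) + t*cos(2*t)/2 - 3*sin(2*t)/4 + 2*cos(2*t) + C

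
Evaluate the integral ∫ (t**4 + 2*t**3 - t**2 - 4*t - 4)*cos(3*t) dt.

Use integration by parts with u = t**4 + 2*t**3 - t**2 - 4*t - 4, dv = cos(3*t) dt, so v = sin(3*t)/3.
Apply parts 4 times (tabular method): alternate signs, differentiate u down to 0, integrate dv up.

t**4*sin(3*t)/3 + 2*t**3*sin(3*t)/3 + 4*t**3*cos(3*t)/9 - 7*t**2*sin(3*t)/9 + 2*t**2*cos(3*t)/3 - 16*t*sin(3*t)/9 - 14*t*cos(3*t)/27 - 94*sin(3*t)/81 - 16*cos(3*t)/27 + C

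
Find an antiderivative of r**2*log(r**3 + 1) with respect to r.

r**3*log(r**3 + 1)/3 - r**3/3 + log(r**3 + 1)/3 + C

Let u = r**3 + 1, so du = (3*r**2) dr.
The integral becomes (1/3)·∫ log(u) du; integrate by parts with u′=log(u), dv′=du.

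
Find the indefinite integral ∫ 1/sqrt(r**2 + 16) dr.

log(r + sqrt(r**2 + 16)) + C

Substitute r = 4·tan(θ), so dr = 4·sec(θ)^2 dθ and the radical becomes sqrt(r**2 + 16) = 4·sec(θ) by the Pythagorean identity.
Integrate the resulting trig expression in θ, then back-substitute tan(θ) = r/4, sec(θ) = sqrt(r**2 + 16)/4 (absorbing any constant into C).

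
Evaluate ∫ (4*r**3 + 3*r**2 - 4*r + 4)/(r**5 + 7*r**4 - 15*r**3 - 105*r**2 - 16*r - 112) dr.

Factor the denominator: (r - 4)*(r + 4)*(r + 7)*(r**2 + 1).
Partial-fraction decomposition: (57*r + 1)/(850*(r**2 + 1)) - 1193/(1650*(r + 7)) + 47/(102*(r + 4)) + 73/(374*(r - 4)).
Integrate each term; A/(r−a) gives A·log|r−a|; the (Br+D)/(r²+p²) term gives a log and an atan.

73*log(r - 4)/374 + 47*log(r + 4)/102 - 1193*log(r + 7)/1650 + 57*log(r**2 + 1)/1700 + atan(r)/850 + C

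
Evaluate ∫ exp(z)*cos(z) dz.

Let I denote the integral. Integrate by parts with u = cos(z), dv = exp(z) dz, so v = exp(z): I = exp(z)*cos(z) + ∫ exp(z)*sin(z) dz.
Apply parts again with u = sin(z), dv = exp(z) dz: ∫ exp(z)*sin(z) dz = exp(z)*sin(z) − I. Substituting back brings back I: I = exp(z)*sin(z) + exp(z)*cos(z) − I.
Solving for I: (1 + 1)·I equals the remaining terms, so I = (1/2)·(exp(z)*sin(z) + exp(z)*cos(z)).

exp(z)*sin(z)/2 + exp(z)*cos(z)/2 + C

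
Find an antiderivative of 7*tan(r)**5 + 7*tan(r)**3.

7*tan(r)**4/4 + C

Let u = tan(r), so du = (tan(r)**2 + 1) dr.
Rewriting, the integral becomes 7·∫ u^3 du = 7·u^4/4.
Substituting back, u = tan(r).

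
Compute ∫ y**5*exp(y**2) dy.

(y**4 - 2*y**2 + 2)*exp(y**2)/2 + C

Let u = y², du = 2y dy; rewrite as (1/2)∫ u^2·exp(1u) du.
Now integrate by parts 2 times.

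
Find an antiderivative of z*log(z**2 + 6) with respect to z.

Let u = z**2 + 6, so du = (2*z) dz.
The integral becomes (1/2)·∫ log(u) du; integrate by parts with u′=log(u), dv′=du.

z**2*log(z**2 + 6)/2 - z**2/2 + 3*log(z**2 + 6) + C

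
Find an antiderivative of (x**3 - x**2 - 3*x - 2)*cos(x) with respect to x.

Use integration by parts with u = x**3 - x**2 - 3*x - 2, dv = cos(x) dx, so v = sin(x).
Apply parts 3 times (tabular method): alternate signs, differentiate u down to 0, integrate dv up.

x**3*sin(x) - x**2*sin(x) + 3*x**2*cos(x) - 9*x*sin(x) - 2*x*cos(x) - 9*cos(x) + C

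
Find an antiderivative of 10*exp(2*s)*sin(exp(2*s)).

-5*cos(exp(2*s)) + C

Let u = exp(2*s), so du = (2*exp(2*s)) ds.
Rewriting, the integral becomes 5·∫ sin(u) du = 5·-cos(u).
Substituting back, u = exp(2*s).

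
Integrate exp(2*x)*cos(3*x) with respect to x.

Let I denote the integral. Integrate by parts with u = cos(3*x), dv = exp(2*x) dx, so v = exp(2*x)/2: I = exp(2*x)*cos(3*x)/2 + (3/2)·∫ exp(2*x)*sin(3*x) dx.
Apply parts again with u = sin(3*x), dv = exp(2*x) dx: ∫ exp(2*x)*sin(3*x) dx = exp(2*x)*sin(3*x)/2 − (3/2)·I. Substituting back brings back I: I = 3*exp(2*x)*sin(3*x)/4 + exp(2*x)*cos(3*x)/2 − (9/4)·I.
Solving for I: (1 + 9/4)·I equals the remaining terms, so I = (4/13)·(3*exp(2*x)*sin(3*x)/4 + exp(2*x)*cos(3*x)/2).

3*exp(2*x)*sin(3*x)/13 + 2*exp(2*x)*cos(3*x)/13 + C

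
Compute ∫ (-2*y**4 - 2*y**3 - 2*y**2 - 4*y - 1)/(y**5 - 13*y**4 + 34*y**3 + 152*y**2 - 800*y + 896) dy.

Factor the denominator: (y - 7)*(y - 4)**2*(y - 2)*(y + 4).
Partial-fraction decomposition: -401/(4224*(y + 4)) + 13/(24*(y - 2)) + 10249/(1152*(y - 4)) + 689/(48*(y - 4)**2) - 1123/(99*(y - 7)).
Integrate each term; A/(y−a) gives A·log|y−a|; A/(y−a)² gives −A/(y−a).

-1123*log(y - 7)/99 + 10249*log(y - 4)/1152 + 13*log(y - 2)/24 - 401*log(y + 4)/4224 - 689/(48*y - 192) + C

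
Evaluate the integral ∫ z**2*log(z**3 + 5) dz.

z**3*log(z**3 + 5)/3 - z**3/3 + 5*log(z**3 + 5)/3 + C

Let u = z**3 + 5, so du = (3*z**2) dz.
The integral becomes (1/3)·∫ log(u) du; integrate by parts with u′=log(u), dv′=du.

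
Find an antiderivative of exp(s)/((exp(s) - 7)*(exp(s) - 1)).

log(exp(s) - 7)/6 - log(exp(s) - 1)/6 + C

Let u = e^s, du = e^s ds.
The integral becomes ∫ du/((u-1)(u-7)); decompose into partial fractions.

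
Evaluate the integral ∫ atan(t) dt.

Use integration by parts with u = arctan(t), dv = dt.
Then du = 1/(t**2 + 1) dt.

t*atan(t) - log(t**2 + 1)/2 + C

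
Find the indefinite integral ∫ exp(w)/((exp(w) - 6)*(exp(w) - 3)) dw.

Let u = e^w, du = e^w dw.
The integral becomes ∫ du/((u-3)(u-6)); decompose into partial fractions.

log(exp(w) - 6)/3 - log(exp(w) - 3)/3 + C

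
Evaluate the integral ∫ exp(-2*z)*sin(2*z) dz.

-exp(-2*z)*sin(2*z)/4 - exp(-2*z)*cos(2*z)/4 + C

Let I denote the integral. Integrate by parts with u = sin(2*z), dv = exp(-2*z) dz, so v = -exp(-2*z)/2: I = -exp(-2*z)*sin(2*z)/2 + ∫ exp(-2*z)*cos(2*z) dz.
Apply parts again with u = cos(2*z), dv = exp(-2*z) dz: ∫ exp(-2*z)*cos(2*z) dz = -exp(-2*z)*cos(2*z)/2 − I. Substituting back brings back I: I = -exp(-2*z)*sin(2*z)/2 - exp(-2*z)*cos(2*z)/2 − I.
Solving for I: (1 + 1)·I equals the remaining terms, so I = (1/2)·(-exp(-2*z)*sin(2*z)/2 - exp(-2*z)*cos(2*z)/2).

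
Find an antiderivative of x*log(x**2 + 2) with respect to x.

x**2*log(x**2 + 2)/2 - x**2/2 + log(x**2 + 2) + C

Let u = x**2 + 2, so du = (2*x) dx.
The integral becomes (1/2)·∫ log(u) du; integrate by parts with u′=log(u), dv′=du.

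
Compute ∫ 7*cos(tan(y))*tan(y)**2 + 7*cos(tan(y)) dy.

7*sin(tan(y)) + C

Let u = tan(y), so du = (tan(y)**2 + 1) dy.
Rewriting, the integral becomes 7·∫ cos(u) du = 7·sin(u).
Substituting back, u = tan(y).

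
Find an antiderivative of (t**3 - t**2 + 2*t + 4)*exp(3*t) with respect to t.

(9*t**3 - 18*t**2 + 30*t + 26)*exp(3*t)/27 + C

Use integration by parts with u = t**3 - t**2 + 2*t + 4, dv = exp(3*t) dt, so v = exp(3*t)/3.
Apply parts 3 times (tabular method): alternate signs, differentiate u down to 0, integrate dv up.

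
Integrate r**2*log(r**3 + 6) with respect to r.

Let u = r**3 + 6, so du = (3*r**2) dr.
The integral becomes (1/3)·∫ log(u) du; integrate by parts with u′=log(u), dv′=du.

r**3*log(r**3 + 6)/3 - r**3/3 + 2*log(r**3 + 6) + C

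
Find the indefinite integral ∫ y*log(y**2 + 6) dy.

y**2*log(y**2 + 6)/2 - y**2/2 + 3*log(y**2 + 6) + C

Let u = y**2 + 6, so du = (2*y) dy.
The integral becomes (1/2)·∫ log(u) du; integrate by parts with u′=log(u), dv′=du.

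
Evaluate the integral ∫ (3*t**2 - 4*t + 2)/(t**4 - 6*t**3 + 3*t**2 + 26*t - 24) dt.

17*log(t - 4)/9 - 17*log(t - 3)/10 + log(t - 1)/18 - 11*log(t + 2)/45 + C

Factor the denominator: (t - 4)*(t - 3)*(t - 1)*(t + 2).
Partial-fraction decomposition: -11/(45*(t + 2)) + 1/(18*(t - 1)) - 17/(10*(t - 3)) + 17/(9*(t - 4)).
Integrate each term: A/(t−a) contributes A·log|t−a|.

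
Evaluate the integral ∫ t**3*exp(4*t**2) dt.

Let u = t², du = 2t dt; rewrite as (1/2)∫ u^1·exp(4u) du.
Now integrate by parts 1 time.

(4*t**2 - 1)*exp(4*t**2)/32 + C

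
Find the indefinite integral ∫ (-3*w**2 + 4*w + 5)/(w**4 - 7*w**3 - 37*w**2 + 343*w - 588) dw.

-19*log(w - 7)/28 + 9*log(w - 4)/11 - log(w - 3)/4 + 17*log(w + 7)/154 + C

Factor the denominator: (w - 7)*(w - 4)*(w - 3)*(w + 7).
Partial-fraction decomposition: 17/(154*(w + 7)) - 1/(4*(w - 3)) + 9/(11*(w - 4)) - 19/(28*(w - 7)).
Integrate each term: A/(w−a) contributes A·log|w−a|.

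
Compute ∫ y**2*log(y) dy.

Use integration by parts with u = log(y), dv = y**2 dy.
Then du = 1/y dy and v = y**3/3.

y**3*log(y)/3 - y**3/9 + C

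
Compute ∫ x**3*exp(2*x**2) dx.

Let u = x², du = 2x dx; rewrite as (1/2)∫ u^1·exp(2u) du.
Now integrate by parts 1 time.

(2*x**2 - 1)*exp(2*x**2)/8 + C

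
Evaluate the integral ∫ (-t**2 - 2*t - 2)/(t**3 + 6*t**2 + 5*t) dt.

Factor the denominator: t*(t + 1)*(t + 5).
Partial-fraction decomposition: -17/(20*(t + 5)) + 1/(4*(t + 1)) - 2/(5*t).
Integrate each term: A/(t−a) contributes A·log|t−a|.

-2*log(t)/5 + log(t + 1)/4 - 17*log(t + 5)/20 + C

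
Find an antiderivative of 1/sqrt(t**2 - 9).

Substitute t = 3·sec(θ), so dt = 3·sec(θ)*tan(θ) dθ and the radical becomes sqrt(t**2 - 9) = 3·tan(θ) by the Pythagorean identity.
Integrate the resulting trig expression in θ, then back-substitute sec(θ) = t/3, tan(θ) = sqrt(t**2 - 9)/3 (absorbing any constant into C).

log(t + sqrt(t**2 - 9)) + C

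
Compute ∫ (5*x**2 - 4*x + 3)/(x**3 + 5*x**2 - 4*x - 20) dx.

15*log(x - 2)/28 - 31*log(x + 2)/12 + 148*log(x + 5)/21 + C

Factor the denominator: (x - 2)*(x + 2)*(x + 5).
Partial-fraction decomposition: 148/(21*(x + 5)) - 31/(12*(x + 2)) + 15/(28*(x - 2)).
Integrate each term: A/(x−a) contributes A·log|x−a|.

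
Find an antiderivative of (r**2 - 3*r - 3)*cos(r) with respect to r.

Use integration by parts with u = r**2 - 3*r - 3, dv = cos(r) dr, so v = sin(r).
Apply parts 2 times (tabular method): alternate signs, differentiate u down to 0, integrate dv up.

r**2*sin(r) - 3*r*sin(r) + 2*r*cos(r) - 5*sin(r) - 3*cos(r) + C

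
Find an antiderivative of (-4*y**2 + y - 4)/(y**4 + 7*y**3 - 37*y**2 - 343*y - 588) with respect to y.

-193*log(y - 7)/1540 + 43*log(y + 3)/40 - 24*log(y + 4)/11 + 69*log(y + 7)/56 + C

Factor the denominator: (y - 7)*(y + 3)*(y + 4)*(y + 7).
Partial-fraction decomposition: 69/(56*(y + 7)) - 24/(11*(y + 4)) + 43/(40*(y + 3)) - 193/(1540*(y - 7)).
Integrate each term: A/(y−a) contributes A·log|y−a|.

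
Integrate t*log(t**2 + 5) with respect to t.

Let u = t**2 + 5, so du = (2*t) dt.
The integral becomes (1/2)·∫ log(u) du; integrate by parts with u′=log(u), dv′=du.

t**2*log(t**2 + 5)/2 - t**2/2 + 5*log(t**2 + 5)/2 + C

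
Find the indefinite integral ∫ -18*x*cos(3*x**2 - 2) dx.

-3*sin(3*x**2 - 2) + C

Let u = 3*x**2 - 2, so du = (6*x) dx.
Rewriting, the integral becomes -3·∫ cos(u) du = -3·sin(u).
Substituting back, u = 3*x**2 - 2.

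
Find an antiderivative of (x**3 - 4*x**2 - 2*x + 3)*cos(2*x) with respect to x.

x**3*sin(2*x)/2 - 2*x**2*sin(2*x) + 3*x**2*cos(2*x)/4 - 7*x*sin(2*x)/4 - 2*x*cos(2*x) + 5*sin(2*x)/2 - 7*cos(2*x)/8 + C

Use integration by parts with u = x**3 - 4*x**2 - 2*x + 3, dv = cos(2*x) dx, so v = sin(2*x)/2.
Apply parts 3 times (tabular method): alternate signs, differentiate u down to 0, integrate dv up.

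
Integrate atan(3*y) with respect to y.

Use integration by parts with u = arctan(3*y), dv = dy.
Then du = 3/(9*y**2 + 1) dy.

y*atan(3*y) - log(9*y**2 + 1)/6 + C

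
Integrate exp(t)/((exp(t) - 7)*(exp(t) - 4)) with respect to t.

Let u = e^t, du = e^t dt.
The integral becomes ∫ du/((u-7)(u-4)); decompose into partial fractions.

log(exp(t) - 7)/3 - log(exp(t) - 4)/3 + C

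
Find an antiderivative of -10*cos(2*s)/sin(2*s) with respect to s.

-5*log(sin(2*s)) + C

Let u = sin(2*s), so du = (2*cos(2*s)) ds.
Rewriting, the integral becomes -5·∫ 1/u du = -5·log(u).
Substituting back, u = sin(2*s).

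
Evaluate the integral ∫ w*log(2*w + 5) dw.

w**2*log(2*w + 5)/2 - w**2/4 + 5*w/4 - 25*log(2*w + 5)/8 + C

Use integration by parts with u = log(2*w + 5), dv = w dw.
Then du = 2/(2*w + 5) dw and v = w**2/2.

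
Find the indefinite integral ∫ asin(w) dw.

Use integration by parts with u = arcsin(w), dv = dw.
Then du = 1/sqrt(-w**2 + 1) dw.

w*asin(w) + sqrt(-w**2 + 1) + C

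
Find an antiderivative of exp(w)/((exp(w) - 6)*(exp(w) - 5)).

log(exp(w) - 6) - log(exp(w) - 5) + C

Let u = e^w, du = e^w dw.
The integral becomes ∫ du/((u-6)(u-5)); decompose into partial fractions.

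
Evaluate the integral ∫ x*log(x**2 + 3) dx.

x**2*log(x**2 + 3)/2 - x**2/2 + 3*log(x**2 + 3)/2 + C

Let u = x**2 + 3, so du = (2*x) dx.
The integral becomes (1/2)·∫ log(u) du; integrate by parts with u′=log(u), dv′=du.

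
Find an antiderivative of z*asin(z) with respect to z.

Use integration by parts with u = arcsin(z), dv = z dz.
Then du = 1/sqrt(-z**2 + 1) dz.

z**2*asin(z)/2 + z*sqrt(-z**2 + 1)/4 - asin(z)/4 + C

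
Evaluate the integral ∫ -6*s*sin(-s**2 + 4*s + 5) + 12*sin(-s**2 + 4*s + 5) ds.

Let u = s**2 - 4*s - 5, so du = (2*s - 4) ds.
Rewriting, the integral becomes 3·∫ sin(u) du = 3·-cos(u).
Substituting back, u = s**2 - 4*s - 5.

-3*cos(-s**2 + 4*s + 5) + C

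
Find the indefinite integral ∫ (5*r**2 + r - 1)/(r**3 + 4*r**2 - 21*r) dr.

Factor the denominator: r*(r - 3)*(r + 7).
Partial-fraction decomposition: 237/(70*(r + 7)) + 47/(30*(r - 3)) + 1/(21*r).
Integrate each term: A/(r−a) contributes A·log|r−a|.

log(r)/21 + 47*log(r - 3)/30 + 237*log(r + 7)/70 + C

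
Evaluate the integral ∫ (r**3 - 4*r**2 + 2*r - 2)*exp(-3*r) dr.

Use integration by parts with u = r**3 - 4*r**2 + 2*r - 2, dv = exp(-3*r) dr, so v = -exp(-3*r)/3.
Apply parts 3 times (tabular method): alternate signs, differentiate u down to 0, integrate dv up.

(-r**3 + 3*r**2 + 2)*exp(-3*r)/3 + C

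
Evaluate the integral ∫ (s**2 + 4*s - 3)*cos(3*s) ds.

Use integration by parts with u = s**2 + 4*s - 3, dv = cos(3*s) ds, so v = sin(3*s)/3.
Apply parts 2 times (tabular method): alternate signs, differentiate u down to 0, integrate dv up.

s**2*sin(3*s)/3 + 4*s*sin(3*s)/3 + 2*s*cos(3*s)/9 - 29*sin(3*s)/27 + 4*cos(3*s)/9 + C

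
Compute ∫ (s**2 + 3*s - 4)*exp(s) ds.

Use integration by parts with u = s**2 + 3*s - 4, dv = exp(s) ds, so v = exp(s).
Apply parts 2 times (tabular method): alternate signs, differentiate u down to 0, integrate dv up.

(s**2 + s - 5)*exp(s) + C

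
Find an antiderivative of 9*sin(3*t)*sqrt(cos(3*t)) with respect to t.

-2*cos(3*t)**(3/2) + C

Let u = cos(3*t), so du = (-3*sin(3*t)) dt.
Rewriting, the integral becomes -3·∫ √u du = -3·(2/3)u^(3/2).
Substituting back, u = cos(3*t).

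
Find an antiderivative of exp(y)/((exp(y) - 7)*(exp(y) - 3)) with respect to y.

Let u = e^y, du = e^y dy.
The integral becomes ∫ du/((u-7)(u-3)); decompose into partial fractions.

log(exp(y) - 7)/4 - log(exp(y) - 3)/4 + C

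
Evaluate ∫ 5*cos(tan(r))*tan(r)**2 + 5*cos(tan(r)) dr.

5*sin(tan(r)) + C

Let u = tan(r), so du = (tan(r)**2 + 1) dr.
Rewriting, the integral becomes 5·∫ cos(u) du = 5·sin(u).
Substituting back, u = tan(r).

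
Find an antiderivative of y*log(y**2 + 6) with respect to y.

Let u = y**2 + 6, so du = (2*y) dy.
The integral becomes (1/2)·∫ log(u) du; integrate by parts with u′=log(u), dv′=du.

y**2*log(y**2 + 6)/2 - y**2/2 + 3*log(y**2 + 6) + C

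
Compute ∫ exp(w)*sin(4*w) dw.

exp(w)*sin(4*w)/17 - 4*exp(w)*cos(4*w)/17 + C

Let I denote the integral. Integrate by parts with u = sin(4*w), dv = exp(w) dw, so v = exp(w): I = exp(w)*sin(4*w) − 4·∫ exp(w)*cos(4*w) dw.
Apply parts again with u = cos(4*w), dv = exp(w) dw: ∫ exp(w)*cos(4*w) dw = exp(w)*cos(4*w) + 4·I. Substituting back brings back I: I = exp(w)*sin(4*w) - 4*exp(w)*cos(4*w) − 16·I.
Solving for I: (1 + 16)·I equals the remaining terms, so I = (1/17)·(exp(w)*sin(4*w) - 4*exp(w)*cos(4*w)).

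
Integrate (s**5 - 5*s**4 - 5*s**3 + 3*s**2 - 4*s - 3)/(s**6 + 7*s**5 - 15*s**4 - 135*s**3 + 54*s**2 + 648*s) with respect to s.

Factor the denominator: s*(s - 3)**2*(s + 3)*(s + 4)*(s + 6).
Partial-fraction decomposition: 4349/(972*(s + 6)) - 1923/(392*(s + 4)) + 53/(36*(s + 3)) - 1727/(47628*(s - 3)) - 95/(378*(s - 3)**2) - 1/(216*s).
Integrate each term; A/(s−a) gives A·log|s−a|; A/(s−a)² gives −A/(s−a).

-log(s)/216 - 1727*log(s - 3)/47628 + 53*log(s + 3)/36 - 1923*log(s + 4)/392 + 4349*log(s + 6)/972 + 95/(378*s - 1134) + C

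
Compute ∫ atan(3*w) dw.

w*atan(3*w) - log(9*w**2 + 1)/6 + C

Use integration by parts with u = arctan(3*w), dv = dw.
Then du = 3/(9*w**2 + 1) dw.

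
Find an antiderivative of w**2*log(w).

Use integration by parts with u = log(w), dv = w**2 dw.
Then du = 1/w dw and v = w**3/3.

w**3*log(w)/3 - w**3/9 + C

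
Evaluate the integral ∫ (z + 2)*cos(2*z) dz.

z*sin(2*z)/2 + sin(2*z) + cos(2*z)/4 + C

Use integration by parts with u = z + 2, dv = cos(2*z) dz, so v = sin(2*z)/2.
Apply parts 1 times (tabular method): alternate signs, differentiate u down to 0, integrate dv up.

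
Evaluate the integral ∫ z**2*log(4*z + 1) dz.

Use integration by parts with u = log(4*z + 1), dv = z**2 dz.
Then du = 4/(4*z + 1) dz and v = z**3/3.

z**3*log(4*z + 1)/3 - z**3/9 + z**2/24 - z/48 + log(4*z + 1)/192 + C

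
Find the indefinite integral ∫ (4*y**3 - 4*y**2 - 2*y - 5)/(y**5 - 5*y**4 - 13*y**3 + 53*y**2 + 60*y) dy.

-log(y)/12 + 77*log(y - 5)/48 - 179*log(y - 4)/140 + 11*log(y + 1)/60 - 143*log(y + 3)/336 + C

Factor the denominator: y*(y - 5)*(y - 4)*(y + 1)*(y + 3).
Partial-fraction decomposition: -143/(336*(y + 3)) + 11/(60*(y + 1)) - 179/(140*(y - 4)) + 77/(48*(y - 5)) - 1/(12*y).
Integrate each term: A/(y−a) contributes A·log|y−a|.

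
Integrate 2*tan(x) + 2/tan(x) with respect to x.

2*log(tan(x)) + C

Let u = tan(x), so du = (tan(x)**2 + 1) dx.
Rewriting, the integral becomes 2·∫ 1/u du = 2·log(u).
Substituting back, u = tan(x).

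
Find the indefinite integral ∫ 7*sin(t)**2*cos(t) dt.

Let u = sin(t), so du = (cos(t)) dt.
Rewriting, the integral becomes 7·∫ u^2 du = 7·u^3/3.
Substituting back, u = sin(t).

7*sin(t)**3/3 + C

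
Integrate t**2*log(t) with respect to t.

t**3*log(t)/3 - t**3/9 + C

Use integration by parts with u = log(t), dv = t**2 dt.
Then du = 1/t dt and v = t**3/3.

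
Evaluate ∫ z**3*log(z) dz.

z**4*log(z)/4 - z**4/16 + C

Use integration by parts with u = log(z), dv = z**3 dz.
Then du = 1/z dz and v = z**4/4.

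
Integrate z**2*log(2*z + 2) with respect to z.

Use integration by parts with u = log(2*z + 2), dv = z**2 dz.
Then du = 2/(2*z + 2) dz and v = z**3/3.

z**3*log(2*z + 2)/3 - z**3/9 + z**2/6 - z/3 + log(z + 1)/3 + C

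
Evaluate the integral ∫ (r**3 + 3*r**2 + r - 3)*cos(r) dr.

Use integration by parts with u = r**3 + 3*r**2 + r - 3, dv = cos(r) dr, so v = sin(r).
Apply parts 3 times (tabular method): alternate signs, differentiate u down to 0, integrate dv up.

r**3*sin(r) + 3*r**2*sin(r) + 3*r**2*cos(r) - 5*r*sin(r) + 6*r*cos(r) - 9*sin(r) - 5*cos(r) + C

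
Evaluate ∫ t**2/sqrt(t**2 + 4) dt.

Substitute t = 2·tan(θ), so dt = 2·sec(θ)^2 dθ and the radical becomes sqrt(t**2 + 4) = 2·sec(θ) by the Pythagorean identity.
Integrate the resulting trig expression in θ, then back-substitute tan(θ) = t/2, sec(θ) = sqrt(t**2 + 4)/2 (absorbing any constant into C).

t*sqrt(t**2 + 4)/2 - 2*log(t + sqrt(t**2 + 4)) + C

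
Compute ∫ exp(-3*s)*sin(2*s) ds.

-3*exp(-3*s)*sin(2*s)/13 - 2*exp(-3*s)*cos(2*s)/13 + C

Let I denote the integral. Integrate by parts with u = sin(2*s), dv = exp(-3*s) ds, so v = -exp(-3*s)/3: I = -exp(-3*s)*sin(2*s)/3 + (2/3)·∫ exp(-3*s)*cos(2*s) ds.
Apply parts again with u = cos(2*s), dv = exp(-3*s) ds: ∫ exp(-3*s)*cos(2*s) ds = -exp(-3*s)*cos(2*s)/3 − (2/3)·I. Substituting back brings back I: I = -exp(-3*s)*sin(2*s)/3 - 2*exp(-3*s)*cos(2*s)/9 − (4/9)·I.
Solving for I: (1 + 4/9)·I equals the remaining terms, so I = (9/13)·(-exp(-3*s)*sin(2*s)/3 - 2*exp(-3*s)*cos(2*s)/9).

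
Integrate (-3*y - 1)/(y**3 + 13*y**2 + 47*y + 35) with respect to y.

log(y + 1)/12 - 7*log(y + 5)/4 + 5*log(y + 7)/3 + C

Factor the denominator: (y + 1)*(y + 5)*(y + 7).
Partial-fraction decomposition: 5/(3*(y + 7)) - 7/(4*(y + 5)) + 1/(12*(y + 1)).
Integrate each term: A/(y−a) contributes A·log|y−a|.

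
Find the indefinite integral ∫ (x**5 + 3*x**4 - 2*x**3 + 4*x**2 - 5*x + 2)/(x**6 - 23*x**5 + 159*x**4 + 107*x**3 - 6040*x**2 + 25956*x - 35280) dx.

Factor the denominator: (x - 7)**2*(x - 6)*(x - 5)*(x - 4)*(x + 6).
Partial-fraction decomposition: 82/(5577*(x + 6)) + 19/(2*(x - 4)) - 4827/(44*(x - 5)) + 2837/(6*(x - 6)) - 251231/(676*(x - 7)) + 7829/(26*(x - 7)**2).
Integrate each term; A/(x−a) gives A·log|x−a|; A/(x−a)² gives −A/(x−a).

-251231*log(x - 7)/676 + 2837*log(x - 6)/6 - 4827*log(x - 5)/44 + 19*log(x - 4)/2 + 82*log(x + 6)/5577 - 7829/(26*x - 182) + C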